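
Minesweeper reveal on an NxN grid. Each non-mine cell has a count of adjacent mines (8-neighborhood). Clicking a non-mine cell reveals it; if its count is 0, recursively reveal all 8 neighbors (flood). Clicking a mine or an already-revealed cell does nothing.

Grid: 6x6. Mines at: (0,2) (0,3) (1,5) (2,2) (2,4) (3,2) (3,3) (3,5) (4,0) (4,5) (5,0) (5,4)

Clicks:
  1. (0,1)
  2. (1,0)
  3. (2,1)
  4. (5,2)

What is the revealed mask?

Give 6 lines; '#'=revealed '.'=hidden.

Click 1 (0,1) count=1: revealed 1 new [(0,1)] -> total=1
Click 2 (1,0) count=0: revealed 7 new [(0,0) (1,0) (1,1) (2,0) (2,1) (3,0) (3,1)] -> total=8
Click 3 (2,1) count=2: revealed 0 new [(none)] -> total=8
Click 4 (5,2) count=0: revealed 6 new [(4,1) (4,2) (4,3) (5,1) (5,2) (5,3)] -> total=14

Answer: ##....
##....
##....
##....
.###..
.###..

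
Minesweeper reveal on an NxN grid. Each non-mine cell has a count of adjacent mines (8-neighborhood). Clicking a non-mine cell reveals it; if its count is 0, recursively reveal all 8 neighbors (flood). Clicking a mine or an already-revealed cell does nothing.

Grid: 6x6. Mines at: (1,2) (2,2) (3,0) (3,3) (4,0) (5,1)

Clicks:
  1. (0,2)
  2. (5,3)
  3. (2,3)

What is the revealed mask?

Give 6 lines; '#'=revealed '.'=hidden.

Click 1 (0,2) count=1: revealed 1 new [(0,2)] -> total=1
Click 2 (5,3) count=0: revealed 19 new [(0,3) (0,4) (0,5) (1,3) (1,4) (1,5) (2,3) (2,4) (2,5) (3,4) (3,5) (4,2) (4,3) (4,4) (4,5) (5,2) (5,3) (5,4) (5,5)] -> total=20
Click 3 (2,3) count=3: revealed 0 new [(none)] -> total=20

Answer: ..####
...###
...###
....##
..####
..####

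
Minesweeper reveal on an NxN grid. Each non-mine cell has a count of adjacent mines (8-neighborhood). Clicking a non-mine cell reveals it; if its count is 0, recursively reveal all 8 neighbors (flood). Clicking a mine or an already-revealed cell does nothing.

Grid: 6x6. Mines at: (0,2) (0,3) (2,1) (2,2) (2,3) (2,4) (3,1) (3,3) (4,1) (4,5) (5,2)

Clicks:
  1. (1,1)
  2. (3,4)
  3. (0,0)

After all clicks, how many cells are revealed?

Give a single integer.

Click 1 (1,1) count=3: revealed 1 new [(1,1)] -> total=1
Click 2 (3,4) count=4: revealed 1 new [(3,4)] -> total=2
Click 3 (0,0) count=0: revealed 3 new [(0,0) (0,1) (1,0)] -> total=5

Answer: 5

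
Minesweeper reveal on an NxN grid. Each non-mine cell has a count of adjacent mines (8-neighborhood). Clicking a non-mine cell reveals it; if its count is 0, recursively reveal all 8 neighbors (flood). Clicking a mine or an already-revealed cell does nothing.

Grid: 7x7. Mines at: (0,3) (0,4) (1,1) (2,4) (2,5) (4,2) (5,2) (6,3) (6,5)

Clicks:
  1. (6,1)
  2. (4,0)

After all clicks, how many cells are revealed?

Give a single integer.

Answer: 10

Derivation:
Click 1 (6,1) count=1: revealed 1 new [(6,1)] -> total=1
Click 2 (4,0) count=0: revealed 9 new [(2,0) (2,1) (3,0) (3,1) (4,0) (4,1) (5,0) (5,1) (6,0)] -> total=10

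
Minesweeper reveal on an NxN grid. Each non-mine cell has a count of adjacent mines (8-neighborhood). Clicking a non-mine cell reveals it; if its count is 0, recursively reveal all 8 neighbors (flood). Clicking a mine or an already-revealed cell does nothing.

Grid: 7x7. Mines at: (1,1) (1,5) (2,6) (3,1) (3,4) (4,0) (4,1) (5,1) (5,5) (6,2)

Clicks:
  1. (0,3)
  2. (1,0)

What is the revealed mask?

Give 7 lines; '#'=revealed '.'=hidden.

Answer: ..###..
#.###..
..###..
.......
.......
.......
.......

Derivation:
Click 1 (0,3) count=0: revealed 9 new [(0,2) (0,3) (0,4) (1,2) (1,3) (1,4) (2,2) (2,3) (2,4)] -> total=9
Click 2 (1,0) count=1: revealed 1 new [(1,0)] -> total=10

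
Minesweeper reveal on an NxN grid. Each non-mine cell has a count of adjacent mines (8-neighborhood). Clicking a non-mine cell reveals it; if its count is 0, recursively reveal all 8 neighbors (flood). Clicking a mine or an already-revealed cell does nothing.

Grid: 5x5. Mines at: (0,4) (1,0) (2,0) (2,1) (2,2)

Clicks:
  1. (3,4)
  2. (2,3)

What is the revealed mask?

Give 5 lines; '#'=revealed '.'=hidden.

Answer: .....
...##
...##
#####
#####

Derivation:
Click 1 (3,4) count=0: revealed 14 new [(1,3) (1,4) (2,3) (2,4) (3,0) (3,1) (3,2) (3,3) (3,4) (4,0) (4,1) (4,2) (4,3) (4,4)] -> total=14
Click 2 (2,3) count=1: revealed 0 new [(none)] -> total=14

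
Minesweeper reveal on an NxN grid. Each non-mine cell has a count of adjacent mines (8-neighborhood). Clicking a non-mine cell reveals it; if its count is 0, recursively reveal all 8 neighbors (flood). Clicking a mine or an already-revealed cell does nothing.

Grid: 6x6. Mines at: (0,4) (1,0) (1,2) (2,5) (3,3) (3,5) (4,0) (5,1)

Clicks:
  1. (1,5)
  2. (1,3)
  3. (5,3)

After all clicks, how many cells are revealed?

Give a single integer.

Answer: 10

Derivation:
Click 1 (1,5) count=2: revealed 1 new [(1,5)] -> total=1
Click 2 (1,3) count=2: revealed 1 new [(1,3)] -> total=2
Click 3 (5,3) count=0: revealed 8 new [(4,2) (4,3) (4,4) (4,5) (5,2) (5,3) (5,4) (5,5)] -> total=10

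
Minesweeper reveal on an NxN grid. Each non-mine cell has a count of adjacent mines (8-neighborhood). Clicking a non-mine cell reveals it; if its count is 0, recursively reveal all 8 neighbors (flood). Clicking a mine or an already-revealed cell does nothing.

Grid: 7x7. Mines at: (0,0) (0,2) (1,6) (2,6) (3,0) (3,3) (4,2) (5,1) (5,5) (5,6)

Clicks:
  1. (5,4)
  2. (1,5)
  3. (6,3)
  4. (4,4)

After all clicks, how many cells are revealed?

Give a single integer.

Click 1 (5,4) count=1: revealed 1 new [(5,4)] -> total=1
Click 2 (1,5) count=2: revealed 1 new [(1,5)] -> total=2
Click 3 (6,3) count=0: revealed 5 new [(5,2) (5,3) (6,2) (6,3) (6,4)] -> total=7
Click 4 (4,4) count=2: revealed 1 new [(4,4)] -> total=8

Answer: 8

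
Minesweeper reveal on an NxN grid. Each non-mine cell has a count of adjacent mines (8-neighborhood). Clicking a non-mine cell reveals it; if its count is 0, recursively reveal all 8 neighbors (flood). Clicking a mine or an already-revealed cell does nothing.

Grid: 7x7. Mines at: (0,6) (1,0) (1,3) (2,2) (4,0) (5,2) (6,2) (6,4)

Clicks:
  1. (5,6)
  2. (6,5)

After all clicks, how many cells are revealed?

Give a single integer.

Click 1 (5,6) count=0: revealed 21 new [(1,4) (1,5) (1,6) (2,3) (2,4) (2,5) (2,6) (3,3) (3,4) (3,5) (3,6) (4,3) (4,4) (4,5) (4,6) (5,3) (5,4) (5,5) (5,6) (6,5) (6,6)] -> total=21
Click 2 (6,5) count=1: revealed 0 new [(none)] -> total=21

Answer: 21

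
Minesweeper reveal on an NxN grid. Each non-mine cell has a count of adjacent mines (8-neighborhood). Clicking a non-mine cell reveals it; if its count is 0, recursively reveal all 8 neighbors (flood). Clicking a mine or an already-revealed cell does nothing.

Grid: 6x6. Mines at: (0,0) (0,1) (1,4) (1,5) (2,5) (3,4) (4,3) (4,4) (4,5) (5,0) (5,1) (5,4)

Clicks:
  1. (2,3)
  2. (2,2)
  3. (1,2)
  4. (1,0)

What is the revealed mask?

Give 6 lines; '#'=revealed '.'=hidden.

Answer: ......
####..
####..
####..
###...
......

Derivation:
Click 1 (2,3) count=2: revealed 1 new [(2,3)] -> total=1
Click 2 (2,2) count=0: revealed 14 new [(1,0) (1,1) (1,2) (1,3) (2,0) (2,1) (2,2) (3,0) (3,1) (3,2) (3,3) (4,0) (4,1) (4,2)] -> total=15
Click 3 (1,2) count=1: revealed 0 new [(none)] -> total=15
Click 4 (1,0) count=2: revealed 0 new [(none)] -> total=15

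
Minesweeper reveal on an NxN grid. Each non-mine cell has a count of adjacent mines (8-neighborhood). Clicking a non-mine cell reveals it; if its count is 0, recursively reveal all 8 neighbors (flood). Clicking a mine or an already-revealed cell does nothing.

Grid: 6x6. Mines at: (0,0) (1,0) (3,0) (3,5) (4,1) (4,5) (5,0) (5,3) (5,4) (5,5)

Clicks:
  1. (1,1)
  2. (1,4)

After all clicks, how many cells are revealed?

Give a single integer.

Answer: 22

Derivation:
Click 1 (1,1) count=2: revealed 1 new [(1,1)] -> total=1
Click 2 (1,4) count=0: revealed 21 new [(0,1) (0,2) (0,3) (0,4) (0,5) (1,2) (1,3) (1,4) (1,5) (2,1) (2,2) (2,3) (2,4) (2,5) (3,1) (3,2) (3,3) (3,4) (4,2) (4,3) (4,4)] -> total=22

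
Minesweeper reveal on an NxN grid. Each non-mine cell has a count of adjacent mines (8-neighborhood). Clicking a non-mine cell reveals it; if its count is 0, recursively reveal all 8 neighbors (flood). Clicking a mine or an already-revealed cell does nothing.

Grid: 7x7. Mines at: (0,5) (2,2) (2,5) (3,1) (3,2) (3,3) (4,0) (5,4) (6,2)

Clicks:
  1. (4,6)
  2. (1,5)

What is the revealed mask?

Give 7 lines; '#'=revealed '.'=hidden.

Click 1 (4,6) count=0: revealed 8 new [(3,5) (3,6) (4,5) (4,6) (5,5) (5,6) (6,5) (6,6)] -> total=8
Click 2 (1,5) count=2: revealed 1 new [(1,5)] -> total=9

Answer: .......
.....#.
.......
.....##
.....##
.....##
.....##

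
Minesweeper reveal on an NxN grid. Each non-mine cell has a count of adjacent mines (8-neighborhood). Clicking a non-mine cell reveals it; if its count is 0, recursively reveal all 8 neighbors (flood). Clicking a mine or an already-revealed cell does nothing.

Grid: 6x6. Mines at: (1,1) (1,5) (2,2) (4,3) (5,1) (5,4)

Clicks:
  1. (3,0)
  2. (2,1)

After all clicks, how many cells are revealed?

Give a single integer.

Click 1 (3,0) count=0: revealed 6 new [(2,0) (2,1) (3,0) (3,1) (4,0) (4,1)] -> total=6
Click 2 (2,1) count=2: revealed 0 new [(none)] -> total=6

Answer: 6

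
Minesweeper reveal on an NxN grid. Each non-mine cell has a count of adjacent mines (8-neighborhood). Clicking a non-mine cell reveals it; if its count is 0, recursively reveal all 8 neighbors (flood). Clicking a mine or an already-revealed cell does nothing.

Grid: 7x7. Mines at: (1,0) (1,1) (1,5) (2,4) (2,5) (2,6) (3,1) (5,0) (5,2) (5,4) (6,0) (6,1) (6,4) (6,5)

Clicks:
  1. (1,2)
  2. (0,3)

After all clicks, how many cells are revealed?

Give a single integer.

Click 1 (1,2) count=1: revealed 1 new [(1,2)] -> total=1
Click 2 (0,3) count=0: revealed 5 new [(0,2) (0,3) (0,4) (1,3) (1,4)] -> total=6

Answer: 6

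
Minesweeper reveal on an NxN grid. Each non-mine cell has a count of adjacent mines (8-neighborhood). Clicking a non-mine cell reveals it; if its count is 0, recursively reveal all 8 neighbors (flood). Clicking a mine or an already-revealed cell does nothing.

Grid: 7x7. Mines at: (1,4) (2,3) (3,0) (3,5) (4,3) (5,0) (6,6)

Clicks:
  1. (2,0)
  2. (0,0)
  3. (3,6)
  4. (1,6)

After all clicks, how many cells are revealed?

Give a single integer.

Click 1 (2,0) count=1: revealed 1 new [(2,0)] -> total=1
Click 2 (0,0) count=0: revealed 10 new [(0,0) (0,1) (0,2) (0,3) (1,0) (1,1) (1,2) (1,3) (2,1) (2,2)] -> total=11
Click 3 (3,6) count=1: revealed 1 new [(3,6)] -> total=12
Click 4 (1,6) count=0: revealed 6 new [(0,5) (0,6) (1,5) (1,6) (2,5) (2,6)] -> total=18

Answer: 18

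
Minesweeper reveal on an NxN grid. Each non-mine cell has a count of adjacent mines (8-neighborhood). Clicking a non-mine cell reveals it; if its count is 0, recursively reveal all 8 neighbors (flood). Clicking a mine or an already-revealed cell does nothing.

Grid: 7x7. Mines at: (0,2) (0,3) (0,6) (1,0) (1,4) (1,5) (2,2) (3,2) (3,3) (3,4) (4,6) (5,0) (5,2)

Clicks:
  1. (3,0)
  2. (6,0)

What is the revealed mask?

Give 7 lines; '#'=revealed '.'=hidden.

Answer: .......
.......
##.....
##.....
##.....
.......
#......

Derivation:
Click 1 (3,0) count=0: revealed 6 new [(2,0) (2,1) (3,0) (3,1) (4,0) (4,1)] -> total=6
Click 2 (6,0) count=1: revealed 1 new [(6,0)] -> total=7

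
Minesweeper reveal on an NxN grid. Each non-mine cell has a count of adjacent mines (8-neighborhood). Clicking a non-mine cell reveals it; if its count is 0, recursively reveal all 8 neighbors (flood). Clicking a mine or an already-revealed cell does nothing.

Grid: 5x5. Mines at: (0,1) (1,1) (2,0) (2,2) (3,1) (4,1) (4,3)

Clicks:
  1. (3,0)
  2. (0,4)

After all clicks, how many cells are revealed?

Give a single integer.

Click 1 (3,0) count=3: revealed 1 new [(3,0)] -> total=1
Click 2 (0,4) count=0: revealed 10 new [(0,2) (0,3) (0,4) (1,2) (1,3) (1,4) (2,3) (2,4) (3,3) (3,4)] -> total=11

Answer: 11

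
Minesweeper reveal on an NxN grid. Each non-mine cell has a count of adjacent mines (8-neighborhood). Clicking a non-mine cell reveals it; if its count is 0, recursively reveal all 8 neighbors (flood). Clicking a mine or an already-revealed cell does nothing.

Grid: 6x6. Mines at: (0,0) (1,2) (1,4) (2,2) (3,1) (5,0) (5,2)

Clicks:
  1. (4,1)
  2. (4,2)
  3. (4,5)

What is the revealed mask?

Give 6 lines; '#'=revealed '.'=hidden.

Click 1 (4,1) count=3: revealed 1 new [(4,1)] -> total=1
Click 2 (4,2) count=2: revealed 1 new [(4,2)] -> total=2
Click 3 (4,5) count=0: revealed 12 new [(2,3) (2,4) (2,5) (3,3) (3,4) (3,5) (4,3) (4,4) (4,5) (5,3) (5,4) (5,5)] -> total=14

Answer: ......
......
...###
...###
.#####
...###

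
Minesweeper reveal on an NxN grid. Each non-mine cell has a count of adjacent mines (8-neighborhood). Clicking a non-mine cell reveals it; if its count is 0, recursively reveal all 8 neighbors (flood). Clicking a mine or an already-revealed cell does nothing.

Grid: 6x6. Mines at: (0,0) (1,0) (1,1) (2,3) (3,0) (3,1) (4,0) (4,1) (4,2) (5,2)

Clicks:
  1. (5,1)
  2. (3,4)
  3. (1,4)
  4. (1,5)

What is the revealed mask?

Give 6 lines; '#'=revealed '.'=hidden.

Answer: ..####
..####
....##
...###
...###
.#.###

Derivation:
Click 1 (5,1) count=4: revealed 1 new [(5,1)] -> total=1
Click 2 (3,4) count=1: revealed 1 new [(3,4)] -> total=2
Click 3 (1,4) count=1: revealed 1 new [(1,4)] -> total=3
Click 4 (1,5) count=0: revealed 17 new [(0,2) (0,3) (0,4) (0,5) (1,2) (1,3) (1,5) (2,4) (2,5) (3,3) (3,5) (4,3) (4,4) (4,5) (5,3) (5,4) (5,5)] -> total=20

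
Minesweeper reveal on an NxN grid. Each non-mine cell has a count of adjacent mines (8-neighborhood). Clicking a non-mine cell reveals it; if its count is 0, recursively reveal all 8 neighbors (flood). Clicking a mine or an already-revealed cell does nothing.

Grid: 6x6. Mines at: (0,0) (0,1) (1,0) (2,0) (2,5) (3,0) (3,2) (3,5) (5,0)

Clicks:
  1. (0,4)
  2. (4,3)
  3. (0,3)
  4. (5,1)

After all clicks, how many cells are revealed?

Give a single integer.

Click 1 (0,4) count=0: revealed 11 new [(0,2) (0,3) (0,4) (0,5) (1,2) (1,3) (1,4) (1,5) (2,2) (2,3) (2,4)] -> total=11
Click 2 (4,3) count=1: revealed 1 new [(4,3)] -> total=12
Click 3 (0,3) count=0: revealed 0 new [(none)] -> total=12
Click 4 (5,1) count=1: revealed 1 new [(5,1)] -> total=13

Answer: 13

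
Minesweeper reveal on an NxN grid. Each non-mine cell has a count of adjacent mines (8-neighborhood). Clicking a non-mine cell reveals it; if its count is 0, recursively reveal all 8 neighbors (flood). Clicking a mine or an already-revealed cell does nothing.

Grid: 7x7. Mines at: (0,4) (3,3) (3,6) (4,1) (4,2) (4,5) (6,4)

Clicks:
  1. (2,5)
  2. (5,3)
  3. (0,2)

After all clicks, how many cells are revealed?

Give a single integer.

Answer: 17

Derivation:
Click 1 (2,5) count=1: revealed 1 new [(2,5)] -> total=1
Click 2 (5,3) count=2: revealed 1 new [(5,3)] -> total=2
Click 3 (0,2) count=0: revealed 15 new [(0,0) (0,1) (0,2) (0,3) (1,0) (1,1) (1,2) (1,3) (2,0) (2,1) (2,2) (2,3) (3,0) (3,1) (3,2)] -> total=17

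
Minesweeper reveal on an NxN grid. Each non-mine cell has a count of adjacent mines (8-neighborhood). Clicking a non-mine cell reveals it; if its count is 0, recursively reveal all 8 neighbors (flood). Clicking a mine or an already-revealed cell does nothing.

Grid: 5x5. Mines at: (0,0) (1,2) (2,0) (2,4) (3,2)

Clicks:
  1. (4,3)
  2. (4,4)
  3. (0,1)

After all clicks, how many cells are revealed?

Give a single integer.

Answer: 5

Derivation:
Click 1 (4,3) count=1: revealed 1 new [(4,3)] -> total=1
Click 2 (4,4) count=0: revealed 3 new [(3,3) (3,4) (4,4)] -> total=4
Click 3 (0,1) count=2: revealed 1 new [(0,1)] -> total=5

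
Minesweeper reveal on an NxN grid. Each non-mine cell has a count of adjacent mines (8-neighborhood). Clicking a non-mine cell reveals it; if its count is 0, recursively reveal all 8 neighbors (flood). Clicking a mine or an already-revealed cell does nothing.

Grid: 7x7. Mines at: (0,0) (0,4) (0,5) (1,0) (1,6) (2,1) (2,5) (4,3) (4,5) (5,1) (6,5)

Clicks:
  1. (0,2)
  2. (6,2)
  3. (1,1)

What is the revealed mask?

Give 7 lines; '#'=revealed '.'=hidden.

Click 1 (0,2) count=0: revealed 6 new [(0,1) (0,2) (0,3) (1,1) (1,2) (1,3)] -> total=6
Click 2 (6,2) count=1: revealed 1 new [(6,2)] -> total=7
Click 3 (1,1) count=3: revealed 0 new [(none)] -> total=7

Answer: .###...
.###...
.......
.......
.......
.......
..#....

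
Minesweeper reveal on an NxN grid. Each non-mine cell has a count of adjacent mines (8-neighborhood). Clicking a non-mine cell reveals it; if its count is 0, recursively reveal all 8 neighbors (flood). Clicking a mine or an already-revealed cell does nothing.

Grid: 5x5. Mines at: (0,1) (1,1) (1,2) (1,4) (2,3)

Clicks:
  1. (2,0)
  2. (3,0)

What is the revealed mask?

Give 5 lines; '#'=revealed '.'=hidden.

Click 1 (2,0) count=1: revealed 1 new [(2,0)] -> total=1
Click 2 (3,0) count=0: revealed 12 new [(2,1) (2,2) (3,0) (3,1) (3,2) (3,3) (3,4) (4,0) (4,1) (4,2) (4,3) (4,4)] -> total=13

Answer: .....
.....
###..
#####
#####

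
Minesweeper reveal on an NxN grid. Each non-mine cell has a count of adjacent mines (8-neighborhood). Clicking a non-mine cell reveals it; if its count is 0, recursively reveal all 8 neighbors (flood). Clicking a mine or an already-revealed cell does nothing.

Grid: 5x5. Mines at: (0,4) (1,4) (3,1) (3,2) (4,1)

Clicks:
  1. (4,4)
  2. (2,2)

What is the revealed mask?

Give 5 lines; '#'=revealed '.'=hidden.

Click 1 (4,4) count=0: revealed 6 new [(2,3) (2,4) (3,3) (3,4) (4,3) (4,4)] -> total=6
Click 2 (2,2) count=2: revealed 1 new [(2,2)] -> total=7

Answer: .....
.....
..###
...##
...##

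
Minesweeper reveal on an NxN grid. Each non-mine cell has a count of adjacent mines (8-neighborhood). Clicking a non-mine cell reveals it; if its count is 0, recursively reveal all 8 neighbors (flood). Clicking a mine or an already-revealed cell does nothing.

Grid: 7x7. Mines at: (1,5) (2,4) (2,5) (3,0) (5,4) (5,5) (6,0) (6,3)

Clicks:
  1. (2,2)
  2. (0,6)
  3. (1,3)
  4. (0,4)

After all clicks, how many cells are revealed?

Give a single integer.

Click 1 (2,2) count=0: revealed 23 new [(0,0) (0,1) (0,2) (0,3) (0,4) (1,0) (1,1) (1,2) (1,3) (1,4) (2,0) (2,1) (2,2) (2,3) (3,1) (3,2) (3,3) (4,1) (4,2) (4,3) (5,1) (5,2) (5,3)] -> total=23
Click 2 (0,6) count=1: revealed 1 new [(0,6)] -> total=24
Click 3 (1,3) count=1: revealed 0 new [(none)] -> total=24
Click 4 (0,4) count=1: revealed 0 new [(none)] -> total=24

Answer: 24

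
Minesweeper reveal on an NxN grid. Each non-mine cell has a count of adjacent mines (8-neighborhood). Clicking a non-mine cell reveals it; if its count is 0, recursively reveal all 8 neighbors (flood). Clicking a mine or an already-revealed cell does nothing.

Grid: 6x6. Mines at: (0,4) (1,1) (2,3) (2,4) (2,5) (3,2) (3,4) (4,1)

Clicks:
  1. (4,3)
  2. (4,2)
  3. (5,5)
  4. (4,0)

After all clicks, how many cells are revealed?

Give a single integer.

Answer: 9

Derivation:
Click 1 (4,3) count=2: revealed 1 new [(4,3)] -> total=1
Click 2 (4,2) count=2: revealed 1 new [(4,2)] -> total=2
Click 3 (5,5) count=0: revealed 6 new [(4,4) (4,5) (5,2) (5,3) (5,4) (5,5)] -> total=8
Click 4 (4,0) count=1: revealed 1 new [(4,0)] -> total=9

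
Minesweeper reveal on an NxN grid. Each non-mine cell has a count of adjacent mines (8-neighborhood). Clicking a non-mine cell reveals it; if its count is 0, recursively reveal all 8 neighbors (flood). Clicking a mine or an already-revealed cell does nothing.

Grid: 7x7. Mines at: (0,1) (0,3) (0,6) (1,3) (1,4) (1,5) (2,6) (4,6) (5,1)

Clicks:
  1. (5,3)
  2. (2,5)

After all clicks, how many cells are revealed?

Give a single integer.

Click 1 (5,3) count=0: revealed 31 new [(1,0) (1,1) (1,2) (2,0) (2,1) (2,2) (2,3) (2,4) (2,5) (3,0) (3,1) (3,2) (3,3) (3,4) (3,5) (4,0) (4,1) (4,2) (4,3) (4,4) (4,5) (5,2) (5,3) (5,4) (5,5) (5,6) (6,2) (6,3) (6,4) (6,5) (6,6)] -> total=31
Click 2 (2,5) count=3: revealed 0 new [(none)] -> total=31

Answer: 31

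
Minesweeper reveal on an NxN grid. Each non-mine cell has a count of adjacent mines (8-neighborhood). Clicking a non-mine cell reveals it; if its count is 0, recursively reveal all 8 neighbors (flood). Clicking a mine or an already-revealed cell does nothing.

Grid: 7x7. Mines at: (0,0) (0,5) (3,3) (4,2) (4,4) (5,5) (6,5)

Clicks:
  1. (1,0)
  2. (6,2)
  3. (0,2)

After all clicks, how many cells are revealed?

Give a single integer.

Answer: 29

Derivation:
Click 1 (1,0) count=1: revealed 1 new [(1,0)] -> total=1
Click 2 (6,2) count=0: revealed 28 new [(0,1) (0,2) (0,3) (0,4) (1,1) (1,2) (1,3) (1,4) (2,0) (2,1) (2,2) (2,3) (2,4) (3,0) (3,1) (3,2) (4,0) (4,1) (5,0) (5,1) (5,2) (5,3) (5,4) (6,0) (6,1) (6,2) (6,3) (6,4)] -> total=29
Click 3 (0,2) count=0: revealed 0 new [(none)] -> total=29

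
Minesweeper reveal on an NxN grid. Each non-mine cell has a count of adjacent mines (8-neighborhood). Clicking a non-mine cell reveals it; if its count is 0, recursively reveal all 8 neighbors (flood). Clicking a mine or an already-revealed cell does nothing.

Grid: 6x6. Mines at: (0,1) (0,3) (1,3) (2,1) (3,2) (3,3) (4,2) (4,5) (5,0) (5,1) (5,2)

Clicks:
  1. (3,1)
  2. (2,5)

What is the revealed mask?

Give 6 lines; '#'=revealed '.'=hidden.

Click 1 (3,1) count=3: revealed 1 new [(3,1)] -> total=1
Click 2 (2,5) count=0: revealed 8 new [(0,4) (0,5) (1,4) (1,5) (2,4) (2,5) (3,4) (3,5)] -> total=9

Answer: ....##
....##
....##
.#..##
......
......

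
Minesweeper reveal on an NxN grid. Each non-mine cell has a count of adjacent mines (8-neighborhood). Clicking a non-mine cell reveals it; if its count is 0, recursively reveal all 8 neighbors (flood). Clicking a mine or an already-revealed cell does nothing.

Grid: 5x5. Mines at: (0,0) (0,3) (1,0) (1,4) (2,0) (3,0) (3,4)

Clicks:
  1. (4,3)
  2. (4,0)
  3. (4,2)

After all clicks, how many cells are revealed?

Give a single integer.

Click 1 (4,3) count=1: revealed 1 new [(4,3)] -> total=1
Click 2 (4,0) count=1: revealed 1 new [(4,0)] -> total=2
Click 3 (4,2) count=0: revealed 11 new [(1,1) (1,2) (1,3) (2,1) (2,2) (2,3) (3,1) (3,2) (3,3) (4,1) (4,2)] -> total=13

Answer: 13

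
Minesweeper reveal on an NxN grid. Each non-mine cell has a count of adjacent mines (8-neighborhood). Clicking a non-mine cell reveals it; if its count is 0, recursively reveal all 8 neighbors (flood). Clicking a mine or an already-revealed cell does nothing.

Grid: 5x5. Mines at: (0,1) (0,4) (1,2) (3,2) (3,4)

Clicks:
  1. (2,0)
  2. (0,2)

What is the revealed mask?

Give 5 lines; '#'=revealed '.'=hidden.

Click 1 (2,0) count=0: revealed 8 new [(1,0) (1,1) (2,0) (2,1) (3,0) (3,1) (4,0) (4,1)] -> total=8
Click 2 (0,2) count=2: revealed 1 new [(0,2)] -> total=9

Answer: ..#..
##...
##...
##...
##...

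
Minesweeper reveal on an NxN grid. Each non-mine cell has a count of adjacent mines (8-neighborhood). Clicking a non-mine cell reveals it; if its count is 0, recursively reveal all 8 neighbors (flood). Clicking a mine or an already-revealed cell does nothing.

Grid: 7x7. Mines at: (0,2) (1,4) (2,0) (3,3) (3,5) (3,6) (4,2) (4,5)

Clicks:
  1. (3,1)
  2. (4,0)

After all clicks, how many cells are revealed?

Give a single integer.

Answer: 18

Derivation:
Click 1 (3,1) count=2: revealed 1 new [(3,1)] -> total=1
Click 2 (4,0) count=0: revealed 17 new [(3,0) (4,0) (4,1) (5,0) (5,1) (5,2) (5,3) (5,4) (5,5) (5,6) (6,0) (6,1) (6,2) (6,3) (6,4) (6,5) (6,6)] -> total=18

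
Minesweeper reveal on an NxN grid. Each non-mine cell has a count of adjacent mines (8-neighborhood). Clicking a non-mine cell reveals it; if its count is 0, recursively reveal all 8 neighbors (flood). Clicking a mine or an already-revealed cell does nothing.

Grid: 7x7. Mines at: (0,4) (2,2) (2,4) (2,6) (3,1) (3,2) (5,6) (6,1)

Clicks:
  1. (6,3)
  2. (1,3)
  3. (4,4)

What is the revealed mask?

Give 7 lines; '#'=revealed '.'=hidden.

Click 1 (6,3) count=0: revealed 15 new [(3,3) (3,4) (3,5) (4,2) (4,3) (4,4) (4,5) (5,2) (5,3) (5,4) (5,5) (6,2) (6,3) (6,4) (6,5)] -> total=15
Click 2 (1,3) count=3: revealed 1 new [(1,3)] -> total=16
Click 3 (4,4) count=0: revealed 0 new [(none)] -> total=16

Answer: .......
...#...
.......
...###.
..####.
..####.
..####.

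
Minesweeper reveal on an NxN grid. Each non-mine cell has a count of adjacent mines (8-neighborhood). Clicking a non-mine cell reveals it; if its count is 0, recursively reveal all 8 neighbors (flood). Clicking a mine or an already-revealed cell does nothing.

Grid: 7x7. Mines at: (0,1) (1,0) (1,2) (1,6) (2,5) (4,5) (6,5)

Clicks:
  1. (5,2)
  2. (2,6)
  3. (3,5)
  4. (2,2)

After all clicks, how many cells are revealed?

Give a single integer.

Answer: 27

Derivation:
Click 1 (5,2) count=0: revealed 25 new [(2,0) (2,1) (2,2) (2,3) (2,4) (3,0) (3,1) (3,2) (3,3) (3,4) (4,0) (4,1) (4,2) (4,3) (4,4) (5,0) (5,1) (5,2) (5,3) (5,4) (6,0) (6,1) (6,2) (6,3) (6,4)] -> total=25
Click 2 (2,6) count=2: revealed 1 new [(2,6)] -> total=26
Click 3 (3,5) count=2: revealed 1 new [(3,5)] -> total=27
Click 4 (2,2) count=1: revealed 0 new [(none)] -> total=27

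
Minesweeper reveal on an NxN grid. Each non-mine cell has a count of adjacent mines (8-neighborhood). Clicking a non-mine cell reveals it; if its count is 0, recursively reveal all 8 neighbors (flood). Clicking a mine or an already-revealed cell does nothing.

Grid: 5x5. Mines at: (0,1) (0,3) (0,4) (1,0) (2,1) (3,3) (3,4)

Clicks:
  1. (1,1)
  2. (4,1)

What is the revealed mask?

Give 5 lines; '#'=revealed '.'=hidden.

Answer: .....
.#...
.....
###..
###..

Derivation:
Click 1 (1,1) count=3: revealed 1 new [(1,1)] -> total=1
Click 2 (4,1) count=0: revealed 6 new [(3,0) (3,1) (3,2) (4,0) (4,1) (4,2)] -> total=7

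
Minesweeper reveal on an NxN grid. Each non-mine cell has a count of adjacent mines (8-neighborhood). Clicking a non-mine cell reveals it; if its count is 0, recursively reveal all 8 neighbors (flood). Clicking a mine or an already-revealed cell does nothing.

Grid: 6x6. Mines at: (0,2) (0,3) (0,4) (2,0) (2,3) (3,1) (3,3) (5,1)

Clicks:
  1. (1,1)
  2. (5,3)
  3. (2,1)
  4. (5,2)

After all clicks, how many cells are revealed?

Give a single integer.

Click 1 (1,1) count=2: revealed 1 new [(1,1)] -> total=1
Click 2 (5,3) count=0: revealed 14 new [(1,4) (1,5) (2,4) (2,5) (3,4) (3,5) (4,2) (4,3) (4,4) (4,5) (5,2) (5,3) (5,4) (5,5)] -> total=15
Click 3 (2,1) count=2: revealed 1 new [(2,1)] -> total=16
Click 4 (5,2) count=1: revealed 0 new [(none)] -> total=16

Answer: 16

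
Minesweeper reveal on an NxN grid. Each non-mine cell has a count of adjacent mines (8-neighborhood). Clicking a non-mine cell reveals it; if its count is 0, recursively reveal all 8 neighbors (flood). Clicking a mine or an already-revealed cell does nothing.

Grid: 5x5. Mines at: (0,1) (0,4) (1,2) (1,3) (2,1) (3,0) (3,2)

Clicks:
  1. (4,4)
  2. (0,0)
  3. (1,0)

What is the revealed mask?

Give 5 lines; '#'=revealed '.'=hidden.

Click 1 (4,4) count=0: revealed 6 new [(2,3) (2,4) (3,3) (3,4) (4,3) (4,4)] -> total=6
Click 2 (0,0) count=1: revealed 1 new [(0,0)] -> total=7
Click 3 (1,0) count=2: revealed 1 new [(1,0)] -> total=8

Answer: #....
#....
...##
...##
...##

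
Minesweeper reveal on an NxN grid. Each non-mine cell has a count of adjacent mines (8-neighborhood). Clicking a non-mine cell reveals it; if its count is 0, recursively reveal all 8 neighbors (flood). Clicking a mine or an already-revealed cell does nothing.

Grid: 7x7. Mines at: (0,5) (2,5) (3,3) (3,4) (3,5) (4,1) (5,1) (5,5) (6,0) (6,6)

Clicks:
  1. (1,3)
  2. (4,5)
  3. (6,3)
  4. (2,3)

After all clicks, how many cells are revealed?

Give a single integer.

Answer: 28

Derivation:
Click 1 (1,3) count=0: revealed 18 new [(0,0) (0,1) (0,2) (0,3) (0,4) (1,0) (1,1) (1,2) (1,3) (1,4) (2,0) (2,1) (2,2) (2,3) (2,4) (3,0) (3,1) (3,2)] -> total=18
Click 2 (4,5) count=3: revealed 1 new [(4,5)] -> total=19
Click 3 (6,3) count=0: revealed 9 new [(4,2) (4,3) (4,4) (5,2) (5,3) (5,4) (6,2) (6,3) (6,4)] -> total=28
Click 4 (2,3) count=2: revealed 0 new [(none)] -> total=28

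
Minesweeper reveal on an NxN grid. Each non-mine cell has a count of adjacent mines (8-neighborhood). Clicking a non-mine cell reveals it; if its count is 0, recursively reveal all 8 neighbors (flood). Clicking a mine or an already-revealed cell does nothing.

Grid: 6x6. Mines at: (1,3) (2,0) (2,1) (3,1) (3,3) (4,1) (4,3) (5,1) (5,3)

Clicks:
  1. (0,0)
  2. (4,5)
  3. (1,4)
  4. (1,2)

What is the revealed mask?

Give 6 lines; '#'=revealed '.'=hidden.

Click 1 (0,0) count=0: revealed 6 new [(0,0) (0,1) (0,2) (1,0) (1,1) (1,2)] -> total=6
Click 2 (4,5) count=0: revealed 12 new [(0,4) (0,5) (1,4) (1,5) (2,4) (2,5) (3,4) (3,5) (4,4) (4,5) (5,4) (5,5)] -> total=18
Click 3 (1,4) count=1: revealed 0 new [(none)] -> total=18
Click 4 (1,2) count=2: revealed 0 new [(none)] -> total=18

Answer: ###.##
###.##
....##
....##
....##
....##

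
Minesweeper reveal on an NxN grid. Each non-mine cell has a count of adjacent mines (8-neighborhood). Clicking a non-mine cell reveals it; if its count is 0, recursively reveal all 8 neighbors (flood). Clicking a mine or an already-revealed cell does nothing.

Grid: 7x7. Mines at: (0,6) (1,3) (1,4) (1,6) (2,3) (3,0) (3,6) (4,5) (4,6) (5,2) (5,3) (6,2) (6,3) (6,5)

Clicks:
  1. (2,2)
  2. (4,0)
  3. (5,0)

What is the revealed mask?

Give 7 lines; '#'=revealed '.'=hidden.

Click 1 (2,2) count=2: revealed 1 new [(2,2)] -> total=1
Click 2 (4,0) count=1: revealed 1 new [(4,0)] -> total=2
Click 3 (5,0) count=0: revealed 5 new [(4,1) (5,0) (5,1) (6,0) (6,1)] -> total=7

Answer: .......
.......
..#....
.......
##.....
##.....
##.....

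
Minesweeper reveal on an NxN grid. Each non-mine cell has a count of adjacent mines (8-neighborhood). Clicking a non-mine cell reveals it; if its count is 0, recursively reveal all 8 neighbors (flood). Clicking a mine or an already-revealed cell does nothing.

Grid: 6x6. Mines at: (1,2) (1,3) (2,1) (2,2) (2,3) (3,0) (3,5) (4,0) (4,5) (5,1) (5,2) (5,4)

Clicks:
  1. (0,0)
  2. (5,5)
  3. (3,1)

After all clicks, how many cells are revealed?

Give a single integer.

Answer: 6

Derivation:
Click 1 (0,0) count=0: revealed 4 new [(0,0) (0,1) (1,0) (1,1)] -> total=4
Click 2 (5,5) count=2: revealed 1 new [(5,5)] -> total=5
Click 3 (3,1) count=4: revealed 1 new [(3,1)] -> total=6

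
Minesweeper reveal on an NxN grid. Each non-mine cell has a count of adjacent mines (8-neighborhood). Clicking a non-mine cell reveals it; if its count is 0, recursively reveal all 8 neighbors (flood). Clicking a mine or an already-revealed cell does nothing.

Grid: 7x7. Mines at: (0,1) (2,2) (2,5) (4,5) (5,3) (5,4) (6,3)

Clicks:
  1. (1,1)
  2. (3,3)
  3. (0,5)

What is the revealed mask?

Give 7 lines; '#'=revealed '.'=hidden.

Answer: ..#####
.######
.......
...#...
.......
.......
.......

Derivation:
Click 1 (1,1) count=2: revealed 1 new [(1,1)] -> total=1
Click 2 (3,3) count=1: revealed 1 new [(3,3)] -> total=2
Click 3 (0,5) count=0: revealed 10 new [(0,2) (0,3) (0,4) (0,5) (0,6) (1,2) (1,3) (1,4) (1,5) (1,6)] -> total=12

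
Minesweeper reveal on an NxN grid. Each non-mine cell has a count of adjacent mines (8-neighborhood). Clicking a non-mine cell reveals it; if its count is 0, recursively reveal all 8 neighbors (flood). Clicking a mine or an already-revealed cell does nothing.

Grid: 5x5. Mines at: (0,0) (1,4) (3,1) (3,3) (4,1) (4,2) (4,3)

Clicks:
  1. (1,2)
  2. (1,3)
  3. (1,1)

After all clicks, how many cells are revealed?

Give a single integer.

Click 1 (1,2) count=0: revealed 9 new [(0,1) (0,2) (0,3) (1,1) (1,2) (1,3) (2,1) (2,2) (2,3)] -> total=9
Click 2 (1,3) count=1: revealed 0 new [(none)] -> total=9
Click 3 (1,1) count=1: revealed 0 new [(none)] -> total=9

Answer: 9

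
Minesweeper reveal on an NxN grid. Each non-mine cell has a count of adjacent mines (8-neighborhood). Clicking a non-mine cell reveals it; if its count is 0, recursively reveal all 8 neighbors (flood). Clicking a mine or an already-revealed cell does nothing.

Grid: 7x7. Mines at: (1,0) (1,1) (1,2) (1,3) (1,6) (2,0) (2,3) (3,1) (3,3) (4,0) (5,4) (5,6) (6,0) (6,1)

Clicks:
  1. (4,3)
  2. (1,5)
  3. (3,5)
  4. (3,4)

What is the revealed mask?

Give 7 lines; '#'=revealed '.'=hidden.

Answer: .......
.....#.
....###
....###
...####
.......
.......

Derivation:
Click 1 (4,3) count=2: revealed 1 new [(4,3)] -> total=1
Click 2 (1,5) count=1: revealed 1 new [(1,5)] -> total=2
Click 3 (3,5) count=0: revealed 9 new [(2,4) (2,5) (2,6) (3,4) (3,5) (3,6) (4,4) (4,5) (4,6)] -> total=11
Click 4 (3,4) count=2: revealed 0 new [(none)] -> total=11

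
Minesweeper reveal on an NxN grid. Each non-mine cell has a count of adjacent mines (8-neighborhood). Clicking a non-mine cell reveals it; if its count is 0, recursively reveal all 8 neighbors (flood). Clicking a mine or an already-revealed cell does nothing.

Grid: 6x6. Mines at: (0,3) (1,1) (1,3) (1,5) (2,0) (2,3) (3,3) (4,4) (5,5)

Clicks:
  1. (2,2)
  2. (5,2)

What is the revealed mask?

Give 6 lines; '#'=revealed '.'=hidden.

Click 1 (2,2) count=4: revealed 1 new [(2,2)] -> total=1
Click 2 (5,2) count=0: revealed 11 new [(3,0) (3,1) (3,2) (4,0) (4,1) (4,2) (4,3) (5,0) (5,1) (5,2) (5,3)] -> total=12

Answer: ......
......
..#...
###...
####..
####..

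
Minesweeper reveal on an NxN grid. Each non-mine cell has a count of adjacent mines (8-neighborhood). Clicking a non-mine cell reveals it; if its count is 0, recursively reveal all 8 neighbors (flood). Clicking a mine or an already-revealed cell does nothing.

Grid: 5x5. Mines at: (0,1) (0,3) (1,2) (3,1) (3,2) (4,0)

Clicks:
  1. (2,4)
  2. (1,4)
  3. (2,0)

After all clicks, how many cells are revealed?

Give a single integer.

Answer: 9

Derivation:
Click 1 (2,4) count=0: revealed 8 new [(1,3) (1,4) (2,3) (2,4) (3,3) (3,4) (4,3) (4,4)] -> total=8
Click 2 (1,4) count=1: revealed 0 new [(none)] -> total=8
Click 3 (2,0) count=1: revealed 1 new [(2,0)] -> total=9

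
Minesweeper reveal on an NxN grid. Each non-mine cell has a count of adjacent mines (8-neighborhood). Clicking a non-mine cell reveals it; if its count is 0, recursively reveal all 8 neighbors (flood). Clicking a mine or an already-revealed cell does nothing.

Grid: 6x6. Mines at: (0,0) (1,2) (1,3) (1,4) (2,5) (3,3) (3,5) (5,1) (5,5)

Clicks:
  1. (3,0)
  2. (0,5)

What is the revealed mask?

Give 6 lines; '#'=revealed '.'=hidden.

Click 1 (3,0) count=0: revealed 11 new [(1,0) (1,1) (2,0) (2,1) (2,2) (3,0) (3,1) (3,2) (4,0) (4,1) (4,2)] -> total=11
Click 2 (0,5) count=1: revealed 1 new [(0,5)] -> total=12

Answer: .....#
##....
###...
###...
###...
......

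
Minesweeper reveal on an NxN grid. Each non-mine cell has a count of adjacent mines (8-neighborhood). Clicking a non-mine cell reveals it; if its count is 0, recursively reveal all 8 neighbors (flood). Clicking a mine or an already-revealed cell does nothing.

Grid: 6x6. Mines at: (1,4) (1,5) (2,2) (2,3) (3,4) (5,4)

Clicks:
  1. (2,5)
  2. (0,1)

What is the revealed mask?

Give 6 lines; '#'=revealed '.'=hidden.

Answer: ####..
####..
##...#
####..
####..
####..

Derivation:
Click 1 (2,5) count=3: revealed 1 new [(2,5)] -> total=1
Click 2 (0,1) count=0: revealed 22 new [(0,0) (0,1) (0,2) (0,3) (1,0) (1,1) (1,2) (1,3) (2,0) (2,1) (3,0) (3,1) (3,2) (3,3) (4,0) (4,1) (4,2) (4,3) (5,0) (5,1) (5,2) (5,3)] -> total=23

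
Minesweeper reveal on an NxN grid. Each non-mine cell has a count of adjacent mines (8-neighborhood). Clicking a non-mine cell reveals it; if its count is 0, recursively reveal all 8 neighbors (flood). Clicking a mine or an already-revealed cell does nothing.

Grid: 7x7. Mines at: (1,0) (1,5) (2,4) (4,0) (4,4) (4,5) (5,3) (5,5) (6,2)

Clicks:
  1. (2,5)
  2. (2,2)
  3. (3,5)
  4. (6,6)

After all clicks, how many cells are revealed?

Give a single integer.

Click 1 (2,5) count=2: revealed 1 new [(2,5)] -> total=1
Click 2 (2,2) count=0: revealed 17 new [(0,1) (0,2) (0,3) (0,4) (1,1) (1,2) (1,3) (1,4) (2,1) (2,2) (2,3) (3,1) (3,2) (3,3) (4,1) (4,2) (4,3)] -> total=18
Click 3 (3,5) count=3: revealed 1 new [(3,5)] -> total=19
Click 4 (6,6) count=1: revealed 1 new [(6,6)] -> total=20

Answer: 20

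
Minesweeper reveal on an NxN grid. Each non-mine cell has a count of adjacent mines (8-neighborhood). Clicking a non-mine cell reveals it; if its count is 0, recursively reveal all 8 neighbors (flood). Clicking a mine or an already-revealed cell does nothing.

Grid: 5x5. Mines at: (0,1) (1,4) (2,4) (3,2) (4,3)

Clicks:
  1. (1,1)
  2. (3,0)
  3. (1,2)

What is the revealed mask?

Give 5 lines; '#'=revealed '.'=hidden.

Click 1 (1,1) count=1: revealed 1 new [(1,1)] -> total=1
Click 2 (3,0) count=0: revealed 7 new [(1,0) (2,0) (2,1) (3,0) (3,1) (4,0) (4,1)] -> total=8
Click 3 (1,2) count=1: revealed 1 new [(1,2)] -> total=9

Answer: .....
###..
##...
##...
##...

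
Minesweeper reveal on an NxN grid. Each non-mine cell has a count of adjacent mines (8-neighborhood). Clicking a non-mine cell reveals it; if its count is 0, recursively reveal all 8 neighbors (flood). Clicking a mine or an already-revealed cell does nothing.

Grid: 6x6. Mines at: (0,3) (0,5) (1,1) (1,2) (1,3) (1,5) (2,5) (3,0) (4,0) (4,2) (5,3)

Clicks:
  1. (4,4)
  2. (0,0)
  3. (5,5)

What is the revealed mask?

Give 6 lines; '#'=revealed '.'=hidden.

Answer: #.....
......
......
....##
....##
....##

Derivation:
Click 1 (4,4) count=1: revealed 1 new [(4,4)] -> total=1
Click 2 (0,0) count=1: revealed 1 new [(0,0)] -> total=2
Click 3 (5,5) count=0: revealed 5 new [(3,4) (3,5) (4,5) (5,4) (5,5)] -> total=7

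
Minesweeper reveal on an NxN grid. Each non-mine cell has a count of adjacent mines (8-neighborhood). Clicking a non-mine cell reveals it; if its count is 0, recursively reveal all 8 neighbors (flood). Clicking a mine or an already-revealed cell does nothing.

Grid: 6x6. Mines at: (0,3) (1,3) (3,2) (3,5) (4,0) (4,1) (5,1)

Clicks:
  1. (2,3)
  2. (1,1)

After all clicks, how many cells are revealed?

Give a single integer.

Click 1 (2,3) count=2: revealed 1 new [(2,3)] -> total=1
Click 2 (1,1) count=0: revealed 11 new [(0,0) (0,1) (0,2) (1,0) (1,1) (1,2) (2,0) (2,1) (2,2) (3,0) (3,1)] -> total=12

Answer: 12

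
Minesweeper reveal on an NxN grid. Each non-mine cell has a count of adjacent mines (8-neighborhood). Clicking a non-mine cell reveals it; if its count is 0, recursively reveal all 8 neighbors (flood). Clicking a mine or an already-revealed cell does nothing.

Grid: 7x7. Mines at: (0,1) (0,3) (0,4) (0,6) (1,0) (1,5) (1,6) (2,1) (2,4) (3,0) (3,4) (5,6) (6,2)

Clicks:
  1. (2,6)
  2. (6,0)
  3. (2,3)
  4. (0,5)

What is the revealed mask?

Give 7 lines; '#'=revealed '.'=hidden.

Answer: .....#.
.......
...#..#
.......
##.....
##.....
##.....

Derivation:
Click 1 (2,6) count=2: revealed 1 new [(2,6)] -> total=1
Click 2 (6,0) count=0: revealed 6 new [(4,0) (4,1) (5,0) (5,1) (6,0) (6,1)] -> total=7
Click 3 (2,3) count=2: revealed 1 new [(2,3)] -> total=8
Click 4 (0,5) count=4: revealed 1 new [(0,5)] -> total=9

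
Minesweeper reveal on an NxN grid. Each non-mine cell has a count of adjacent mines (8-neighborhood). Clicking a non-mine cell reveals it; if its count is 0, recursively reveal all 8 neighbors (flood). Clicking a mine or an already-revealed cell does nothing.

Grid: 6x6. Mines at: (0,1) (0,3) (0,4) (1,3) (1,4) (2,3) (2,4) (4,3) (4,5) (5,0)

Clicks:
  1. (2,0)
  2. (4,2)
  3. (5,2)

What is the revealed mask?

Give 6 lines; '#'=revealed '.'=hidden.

Answer: ......
###...
###...
###...
###...
..#...

Derivation:
Click 1 (2,0) count=0: revealed 12 new [(1,0) (1,1) (1,2) (2,0) (2,1) (2,2) (3,0) (3,1) (3,2) (4,0) (4,1) (4,2)] -> total=12
Click 2 (4,2) count=1: revealed 0 new [(none)] -> total=12
Click 3 (5,2) count=1: revealed 1 new [(5,2)] -> total=13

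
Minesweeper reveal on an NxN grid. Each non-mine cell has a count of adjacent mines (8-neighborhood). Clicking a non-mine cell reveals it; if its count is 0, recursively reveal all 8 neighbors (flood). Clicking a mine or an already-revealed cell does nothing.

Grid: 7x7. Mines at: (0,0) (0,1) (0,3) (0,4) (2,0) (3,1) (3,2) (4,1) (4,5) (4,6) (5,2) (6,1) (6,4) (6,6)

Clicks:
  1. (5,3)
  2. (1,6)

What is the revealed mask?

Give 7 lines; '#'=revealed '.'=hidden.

Click 1 (5,3) count=2: revealed 1 new [(5,3)] -> total=1
Click 2 (1,6) count=0: revealed 14 new [(0,5) (0,6) (1,3) (1,4) (1,5) (1,6) (2,3) (2,4) (2,5) (2,6) (3,3) (3,4) (3,5) (3,6)] -> total=15

Answer: .....##
...####
...####
...####
.......
...#...
.......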